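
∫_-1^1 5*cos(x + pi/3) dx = 5*sin(1)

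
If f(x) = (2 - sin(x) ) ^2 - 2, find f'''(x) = -4*sin(2*x) + 4*cos(x)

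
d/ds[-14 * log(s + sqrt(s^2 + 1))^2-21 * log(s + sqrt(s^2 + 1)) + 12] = (-28*s*log(s + sqrt(s^2 + 1)) - 21*s - 28*sqrt(s^2 + 1)*log(s + sqrt(s^2 + 1)) - 21*sqrt(s^2 + 1))/(s^2 + s*sqrt(s^2 + 1) + 1)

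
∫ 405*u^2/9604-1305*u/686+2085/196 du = 135*u^3/9604 - 1305*u^2/1372 + 2085*u/196 + C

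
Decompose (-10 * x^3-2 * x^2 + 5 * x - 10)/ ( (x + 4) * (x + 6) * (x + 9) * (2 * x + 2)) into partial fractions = -7073/(240*(x + 9)) + 512/(15*(x + 6)) - 289/(30*(x + 4)) - 7/(240*(x + 1))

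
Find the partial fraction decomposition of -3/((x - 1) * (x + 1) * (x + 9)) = -3/(80*(x + 9)) + 3/(16*(x + 1)) - 3/(20*(x - 1))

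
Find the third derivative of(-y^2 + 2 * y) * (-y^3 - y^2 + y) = 60*y^2 - 24*y - 18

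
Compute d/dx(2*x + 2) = 2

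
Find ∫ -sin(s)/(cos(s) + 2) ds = log(cos(s)/2 + 1) + C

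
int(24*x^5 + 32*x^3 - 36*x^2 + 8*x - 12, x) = 4*x^6 + 8*x^4 - 12*x^3 + 4*x^2 - 12*x + C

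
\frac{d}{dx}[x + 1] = 1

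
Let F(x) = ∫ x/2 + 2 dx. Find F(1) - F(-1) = 4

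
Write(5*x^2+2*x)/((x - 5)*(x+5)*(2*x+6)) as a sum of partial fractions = 23/(8*(x + 5)) - 39/(32*(x + 3)) + 27/(32*(x - 5))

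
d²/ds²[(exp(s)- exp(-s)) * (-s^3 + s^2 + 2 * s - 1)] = (-s^3*exp(2*s) + s^3 - 5*s^2*exp(2*s) - 7*s^2 + 8*s + 5*exp(2*s) + 3)*exp(-s)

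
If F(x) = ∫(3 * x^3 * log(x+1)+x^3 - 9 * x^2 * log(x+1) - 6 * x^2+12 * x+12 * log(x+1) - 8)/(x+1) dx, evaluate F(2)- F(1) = log(2)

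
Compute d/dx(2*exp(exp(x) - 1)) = 2*exp(x + exp(x) - 1)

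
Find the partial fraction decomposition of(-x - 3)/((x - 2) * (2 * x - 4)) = -1/(2*(x - 2)) - 5/(2*(x - 2)^2)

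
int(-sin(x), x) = cos(x) + C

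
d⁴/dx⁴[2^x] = 2^x*log(2)^4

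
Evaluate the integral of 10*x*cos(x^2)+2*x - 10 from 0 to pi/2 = -5*pi + pi^2/4 + 5*sin(pi^2/4)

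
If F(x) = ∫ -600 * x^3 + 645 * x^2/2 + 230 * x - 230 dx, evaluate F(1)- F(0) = -315/2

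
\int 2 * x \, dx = x^2 + C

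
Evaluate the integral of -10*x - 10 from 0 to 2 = -40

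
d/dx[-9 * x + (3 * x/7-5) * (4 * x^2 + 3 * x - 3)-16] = 36*x^2/7 - 262*x/7 - 177/7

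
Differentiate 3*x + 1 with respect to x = 3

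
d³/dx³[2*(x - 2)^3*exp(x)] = 2*x^3*exp(x) + 6*x^2*exp(x) - 12*x*exp(x) - 4*exp(x)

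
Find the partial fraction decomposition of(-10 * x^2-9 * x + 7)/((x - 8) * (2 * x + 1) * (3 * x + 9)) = -12/(85*(2*x + 1)) - 56/(165*(x + 3)) - 235/(187*(x - 8))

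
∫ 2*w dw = w^2 + C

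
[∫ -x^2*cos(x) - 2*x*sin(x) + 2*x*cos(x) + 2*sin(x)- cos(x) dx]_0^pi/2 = -(-1 + pi/2)^2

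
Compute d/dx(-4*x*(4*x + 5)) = -32*x - 20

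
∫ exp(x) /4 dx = exp(x)/4 + C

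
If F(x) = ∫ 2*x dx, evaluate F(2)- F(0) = 4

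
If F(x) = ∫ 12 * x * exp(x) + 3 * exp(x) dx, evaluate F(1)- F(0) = 3*E + 9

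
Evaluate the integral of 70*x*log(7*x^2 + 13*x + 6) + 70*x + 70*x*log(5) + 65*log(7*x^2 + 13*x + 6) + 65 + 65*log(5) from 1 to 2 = -130*log(130) + 300*log(300)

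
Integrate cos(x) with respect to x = sin(x) + C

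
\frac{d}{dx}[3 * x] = 3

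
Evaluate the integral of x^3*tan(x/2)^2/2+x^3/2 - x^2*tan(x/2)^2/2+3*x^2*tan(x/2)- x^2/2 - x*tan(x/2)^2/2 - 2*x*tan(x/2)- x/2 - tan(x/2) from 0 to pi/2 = -pi^2/4 - pi/2 + pi^3/8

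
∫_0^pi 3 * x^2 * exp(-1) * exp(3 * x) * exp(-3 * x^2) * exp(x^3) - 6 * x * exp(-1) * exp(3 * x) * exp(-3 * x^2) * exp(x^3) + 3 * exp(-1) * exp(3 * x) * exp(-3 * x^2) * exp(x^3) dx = -exp(-1) + exp((-1 + pi)^3)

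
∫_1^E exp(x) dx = -E + exp(E)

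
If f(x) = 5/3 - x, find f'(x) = -1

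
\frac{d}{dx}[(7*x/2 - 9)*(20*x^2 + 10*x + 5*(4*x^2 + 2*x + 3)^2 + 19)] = 1400*x^4 - 1760*x^3 - 480*x^2 - 2390*x - 406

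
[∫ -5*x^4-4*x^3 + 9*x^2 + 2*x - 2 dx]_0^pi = (-pi + pi^3)*(-pi^2 - pi + 2)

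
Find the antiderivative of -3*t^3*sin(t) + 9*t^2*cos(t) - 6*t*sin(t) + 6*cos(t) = 3*t*(t^2 + 2)*cos(t) + C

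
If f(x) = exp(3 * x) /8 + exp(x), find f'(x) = 3*exp(3*x)/8 + exp(x)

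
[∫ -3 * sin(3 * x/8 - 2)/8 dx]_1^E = -cos(13/8) + cos(2 - 3*E/8)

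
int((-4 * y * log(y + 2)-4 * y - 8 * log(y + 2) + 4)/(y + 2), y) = 4*(1 - y)*log(y + 2) + C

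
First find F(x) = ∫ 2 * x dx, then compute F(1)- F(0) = 1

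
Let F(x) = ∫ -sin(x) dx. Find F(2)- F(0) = -1 + cos(2)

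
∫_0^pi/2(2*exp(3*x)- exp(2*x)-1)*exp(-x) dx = (-1 + exp(pi/2))*(-exp(-pi/2) + exp(pi/2))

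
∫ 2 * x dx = x^2 + C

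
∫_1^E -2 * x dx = 1 - exp(2)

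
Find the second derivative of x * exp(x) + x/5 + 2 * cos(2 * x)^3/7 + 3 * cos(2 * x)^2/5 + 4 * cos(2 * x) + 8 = x*exp(x) + 2*exp(x) + 576*sin(x)^6/7 - 5664*sin(x)^4/35 + 592*sin(x)^2/5 - 848/35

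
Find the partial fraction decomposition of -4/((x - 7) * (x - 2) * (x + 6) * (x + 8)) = 1/(75*(x + 8)) - 1/(52*(x + 6)) + 1/(100*(x - 2)) - 4/(975*(x - 7))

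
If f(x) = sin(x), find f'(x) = cos(x)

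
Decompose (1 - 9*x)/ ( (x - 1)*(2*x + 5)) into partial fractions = -47/(7*(2*x + 5)) - 8/(7*(x - 1))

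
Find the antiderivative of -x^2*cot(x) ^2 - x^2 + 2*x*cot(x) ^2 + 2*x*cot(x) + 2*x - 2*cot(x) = x*(x - 2)*cot(x) + C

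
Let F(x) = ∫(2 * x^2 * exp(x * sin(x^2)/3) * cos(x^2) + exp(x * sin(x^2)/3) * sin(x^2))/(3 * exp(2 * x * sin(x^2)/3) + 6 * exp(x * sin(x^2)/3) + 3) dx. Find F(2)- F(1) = -exp(sin(1)/3)/(1 + exp(sin(1)/3)) + 1/(1 + exp(-2*sin(4)/3))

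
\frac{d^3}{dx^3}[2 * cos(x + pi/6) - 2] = 2*sin(x + pi/6)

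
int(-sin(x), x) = cos(x) + C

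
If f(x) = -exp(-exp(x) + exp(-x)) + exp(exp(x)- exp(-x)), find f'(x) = (exp(2*x) + exp(2*exp(x) - 2*exp(-x)) + exp(2*x + 2*exp(x) - 2*exp(-x)) + 1)*exp(-x - exp(x) + exp(-x))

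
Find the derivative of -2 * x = -2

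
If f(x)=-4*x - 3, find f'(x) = -4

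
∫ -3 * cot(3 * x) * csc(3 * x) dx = csc(3*x) + C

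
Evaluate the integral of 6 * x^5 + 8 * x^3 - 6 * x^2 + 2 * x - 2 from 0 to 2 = 80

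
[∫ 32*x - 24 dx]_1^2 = 24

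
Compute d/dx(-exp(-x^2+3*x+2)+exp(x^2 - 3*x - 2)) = (2*x*exp(-2*x^2 + 6*x + 4) + 2*x - 3*exp(-2*x^2 + 6*x + 4) - 3)*exp(x^2 - 3*x - 2)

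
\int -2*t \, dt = -t^2 + C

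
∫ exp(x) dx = exp(x) + C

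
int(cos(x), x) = sin(x) + C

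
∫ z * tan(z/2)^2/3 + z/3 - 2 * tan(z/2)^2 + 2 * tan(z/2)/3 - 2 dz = (2*z/3 - 4)*tan(z/2) + C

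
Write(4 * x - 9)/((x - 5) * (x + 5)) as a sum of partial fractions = 29/(10*(x + 5)) + 11/(10*(x - 5))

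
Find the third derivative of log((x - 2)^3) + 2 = 6/(x^3 - 6*x^2 + 12*x - 8)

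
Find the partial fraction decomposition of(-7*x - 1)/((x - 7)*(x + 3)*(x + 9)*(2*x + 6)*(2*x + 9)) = -244/(1863*(2*x + 9)) + 31/(5184*(x + 9)) + 13/(216*(x + 3)) - 1/(18*(x + 3)^2) - 1/(1472*(x - 7))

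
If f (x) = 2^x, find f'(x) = 2^x*log(2)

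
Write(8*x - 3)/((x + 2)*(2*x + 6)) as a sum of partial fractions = 27/(2*(x + 3)) - 19/(2*(x + 2))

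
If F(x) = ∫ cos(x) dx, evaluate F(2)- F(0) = sin(2)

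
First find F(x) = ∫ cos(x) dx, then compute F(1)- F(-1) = 2*sin(1)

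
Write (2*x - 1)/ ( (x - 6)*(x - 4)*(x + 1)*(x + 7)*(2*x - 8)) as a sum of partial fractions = -5/(6292*(x + 7)) + 1/(700*(x + 1)) - 381/(24200*(x - 4)) - 7/(220*(x - 4)^2) + 11/(728*(x - 6))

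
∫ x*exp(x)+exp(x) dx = x*exp(x) + C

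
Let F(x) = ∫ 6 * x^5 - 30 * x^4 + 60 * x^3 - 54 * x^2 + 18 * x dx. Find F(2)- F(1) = 3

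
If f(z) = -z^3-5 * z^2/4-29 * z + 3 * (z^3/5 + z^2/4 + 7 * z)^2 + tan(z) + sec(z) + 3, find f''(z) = 18*z^4/5 + 6*z^3 + 2061*z^2/20 + 57*z + 2*tan(z)^3 + 2*tan(z)^2*sec(z) + 2*tan(z) + sec(z) + 583/2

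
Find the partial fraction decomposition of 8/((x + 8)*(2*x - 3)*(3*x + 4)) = -18/(85*(3*x + 4)) + 32/(323*(2*x - 3)) + 2/(95*(x + 8))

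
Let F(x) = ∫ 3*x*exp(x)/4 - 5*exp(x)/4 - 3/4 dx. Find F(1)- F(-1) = -5*E/4 - 3/2 + 11*exp(-1)/4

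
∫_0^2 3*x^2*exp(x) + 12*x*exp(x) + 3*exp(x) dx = 3 + 21*exp(2)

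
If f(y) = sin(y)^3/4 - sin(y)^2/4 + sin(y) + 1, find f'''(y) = sin(2*y) - 19*cos(y)/16 + 27*cos(3*y)/16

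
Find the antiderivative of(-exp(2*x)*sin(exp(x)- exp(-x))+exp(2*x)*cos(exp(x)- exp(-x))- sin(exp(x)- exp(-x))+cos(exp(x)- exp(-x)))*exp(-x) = sqrt(2)*sin(2*sinh(x) + pi/4) + C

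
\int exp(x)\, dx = exp(x) + C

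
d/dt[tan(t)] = cos(t)^(-2)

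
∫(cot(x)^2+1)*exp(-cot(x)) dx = exp(-cot(x)) + C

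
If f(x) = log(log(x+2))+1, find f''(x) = (-log(x + 2) - 1)/(x^2*log(x + 2)^2 + 4*x*log(x + 2)^2 + 4*log(x + 2)^2)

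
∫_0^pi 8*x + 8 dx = -4 + 4*(1 + pi)^2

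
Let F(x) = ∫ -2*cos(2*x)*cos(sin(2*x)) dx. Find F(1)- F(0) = -sin(sin(2))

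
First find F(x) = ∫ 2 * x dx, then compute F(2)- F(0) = 4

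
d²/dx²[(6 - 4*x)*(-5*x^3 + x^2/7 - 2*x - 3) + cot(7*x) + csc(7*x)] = 240*x^2 - 1284*x/7 + 124/7 - 49/sin(7*x) + 98*cos(7*x)/sin(7*x)^3 + 98/sin(7*x)^3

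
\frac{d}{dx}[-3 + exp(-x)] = -exp(-x)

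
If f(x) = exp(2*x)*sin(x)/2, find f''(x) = (3*sin(x)/2 + 2*cos(x))*exp(2*x)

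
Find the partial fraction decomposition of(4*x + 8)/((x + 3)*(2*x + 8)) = 4/(x + 4) - 2/(x + 3)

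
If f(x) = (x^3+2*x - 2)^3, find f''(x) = 72*x^7 + 252*x^5 - 180*x^4 + 240*x^3 - 288*x^2 + 120*x - 48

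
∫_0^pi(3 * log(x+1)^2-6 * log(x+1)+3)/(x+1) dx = (-1 + log(1 + pi))^3 + 1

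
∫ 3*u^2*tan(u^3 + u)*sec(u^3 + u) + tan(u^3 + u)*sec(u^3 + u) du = sec(u^3 + u) + C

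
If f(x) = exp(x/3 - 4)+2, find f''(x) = exp(x/3 - 4)/9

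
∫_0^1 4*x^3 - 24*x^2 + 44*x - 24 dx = -9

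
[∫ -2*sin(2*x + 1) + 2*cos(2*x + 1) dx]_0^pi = 0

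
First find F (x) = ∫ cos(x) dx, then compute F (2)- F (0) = sin(2)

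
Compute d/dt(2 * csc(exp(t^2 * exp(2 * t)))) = -4*t*(t + 1)*exp(2*t)*exp(t^2*exp(2*t))*cos(exp(t^2*exp(2*t)))/sin(exp(t^2*exp(2*t)))^2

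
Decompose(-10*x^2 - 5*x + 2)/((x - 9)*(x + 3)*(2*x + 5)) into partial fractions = 192/(23*(2*x + 5)) - 73/(12*(x + 3)) - 853/(276*(x - 9))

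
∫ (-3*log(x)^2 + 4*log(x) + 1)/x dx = (-log(x)^2 + 2*log(x) + 1)*log(x) + C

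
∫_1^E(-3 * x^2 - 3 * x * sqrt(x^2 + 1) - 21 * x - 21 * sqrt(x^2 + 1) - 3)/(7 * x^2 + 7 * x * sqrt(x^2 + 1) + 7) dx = -3*log(E + sqrt(1 + exp(2))) - 3*E/7 + 3/7 + 3*log(1 + sqrt(2))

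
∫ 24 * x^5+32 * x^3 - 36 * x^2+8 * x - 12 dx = 4*x^6 + 8*x^4 - 12*x^3 + 4*x^2 - 12*x + C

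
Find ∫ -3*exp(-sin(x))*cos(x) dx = 3*exp(-sin(x)) + C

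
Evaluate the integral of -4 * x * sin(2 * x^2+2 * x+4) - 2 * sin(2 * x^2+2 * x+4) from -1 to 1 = cos(8) - cos(4)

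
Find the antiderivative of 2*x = x^2 + C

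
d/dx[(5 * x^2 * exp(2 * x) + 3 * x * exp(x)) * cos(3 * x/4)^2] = (-15*x^2*exp(x)*sin(3*x/2)/4 + 10*x^2*exp(x)*cos(3*x/4)^2 + 10*x*exp(x)*cos(3*x/4)^2 - 9*x*sin(3*x/2)/4 + 3*x*cos(3*x/4)^2 + 3*cos(3*x/4)^2)*exp(x)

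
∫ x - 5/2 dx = x^2/2 - 5*x/2 + C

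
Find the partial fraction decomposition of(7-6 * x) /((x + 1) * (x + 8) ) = -55/(7*(x + 8)) + 13/(7*(x + 1))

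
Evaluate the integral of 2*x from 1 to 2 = 3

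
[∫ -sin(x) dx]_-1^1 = 0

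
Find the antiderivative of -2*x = -x^2 + C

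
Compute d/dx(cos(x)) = -sin(x)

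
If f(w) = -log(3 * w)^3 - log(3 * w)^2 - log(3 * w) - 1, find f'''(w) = (-6*log(w)^2 - 12*log(3)*log(w) + 14*log(w) - 6*log(3)^2 - 2 + 14*log(3))/w^3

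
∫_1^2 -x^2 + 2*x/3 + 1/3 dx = -1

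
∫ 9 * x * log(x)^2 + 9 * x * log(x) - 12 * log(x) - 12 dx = 3*x*(3*x*log(x) - 8)*log(x)/2 + C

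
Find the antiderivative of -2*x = -x^2 + C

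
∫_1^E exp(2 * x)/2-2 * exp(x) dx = -(-2 + E/2)^2 + (-2 + exp(E)/2)^2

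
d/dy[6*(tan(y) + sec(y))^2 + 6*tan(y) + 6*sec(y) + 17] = 6*(2*sin(y)^2/cos(y) + sin(y) + 4*sin(y)/cos(y) + 1 + 2/cos(y))/cos(y)^2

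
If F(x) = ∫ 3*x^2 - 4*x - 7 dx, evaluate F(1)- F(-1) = -12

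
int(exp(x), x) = exp(x) + C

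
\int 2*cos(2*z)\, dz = sin(2*z) + C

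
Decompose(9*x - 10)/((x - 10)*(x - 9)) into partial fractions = -71/(x - 9) + 80/(x - 10)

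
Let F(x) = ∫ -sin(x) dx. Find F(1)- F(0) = -1 + cos(1)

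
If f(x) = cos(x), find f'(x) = -sin(x)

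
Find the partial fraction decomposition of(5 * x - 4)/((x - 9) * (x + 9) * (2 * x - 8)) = -49/(468*(x + 9)) - 8/(65*(x - 4)) + 41/(180*(x - 9))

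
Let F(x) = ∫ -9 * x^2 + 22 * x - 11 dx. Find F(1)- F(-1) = -28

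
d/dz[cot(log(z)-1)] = -1/(z*sin(log(z) - 1)^2)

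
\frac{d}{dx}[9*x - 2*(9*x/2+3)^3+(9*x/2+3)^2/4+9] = -2187*x^2/4 - 5751*x/8 - 909/4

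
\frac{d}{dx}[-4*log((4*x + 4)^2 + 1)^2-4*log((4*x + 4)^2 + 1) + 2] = (-256*x*log(16*x^2 + 32*x + 17) - 128*x - 256*log(16*x^2 + 32*x + 17) - 128)/(16*x^2 + 32*x + 17)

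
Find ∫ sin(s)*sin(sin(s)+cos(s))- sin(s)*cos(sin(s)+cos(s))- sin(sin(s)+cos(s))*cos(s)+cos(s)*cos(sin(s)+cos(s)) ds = sqrt(2)*sin(sqrt(2)*sin(s + pi/4) + pi/4) + C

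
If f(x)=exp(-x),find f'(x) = -exp(-x)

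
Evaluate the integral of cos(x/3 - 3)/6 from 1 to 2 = -sin(7/3)/2 + sin(8/3)/2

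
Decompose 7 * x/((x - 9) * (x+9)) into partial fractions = 7/(2*(x + 9)) + 7/(2*(x - 9))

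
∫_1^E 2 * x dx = -1 + exp(2)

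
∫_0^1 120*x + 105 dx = 165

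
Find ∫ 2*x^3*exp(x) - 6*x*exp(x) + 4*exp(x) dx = 2*(x - 1)^3*exp(x) + C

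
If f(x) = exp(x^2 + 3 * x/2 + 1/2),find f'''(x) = 8*x^3*exp(x^2 + 3*x/2 + 1/2) + 18*x^2*exp(x^2 + 3*x/2 + 1/2) + 51*x*exp(x^2 + 3*x/2 + 1/2)/2 + 99*exp(x^2 + 3*x/2 + 1/2)/8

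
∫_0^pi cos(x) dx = 0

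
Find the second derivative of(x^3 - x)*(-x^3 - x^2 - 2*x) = -30*x^4 - 20*x^3 - 12*x^2 + 6*x + 4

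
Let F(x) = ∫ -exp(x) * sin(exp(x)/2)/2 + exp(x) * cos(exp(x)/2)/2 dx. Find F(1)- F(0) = -cos(1/2) - sin(1/2) + cos(E/2) + sin(E/2)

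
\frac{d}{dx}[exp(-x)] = -exp(-x)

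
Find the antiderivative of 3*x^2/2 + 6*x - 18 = x^3/2 + 3*x^2 - 18*x + C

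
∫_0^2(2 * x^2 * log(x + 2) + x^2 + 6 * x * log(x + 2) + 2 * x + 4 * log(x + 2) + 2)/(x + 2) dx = 18*log(2)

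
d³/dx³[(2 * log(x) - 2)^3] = (48*log(x)^2 - 240*log(x) + 240)/x^3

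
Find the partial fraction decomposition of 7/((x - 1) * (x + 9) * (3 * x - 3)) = 7/(300*(x + 9)) - 7/(300*(x - 1)) + 7/(30*(x - 1)^2)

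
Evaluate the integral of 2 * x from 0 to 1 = 1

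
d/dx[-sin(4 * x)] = -4*cos(4*x)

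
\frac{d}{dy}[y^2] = 2*y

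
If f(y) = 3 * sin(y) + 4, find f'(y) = 3*cos(y)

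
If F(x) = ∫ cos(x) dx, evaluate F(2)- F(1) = -sin(1) + sin(2)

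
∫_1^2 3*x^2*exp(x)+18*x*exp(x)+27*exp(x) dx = -30*E + 51*exp(2)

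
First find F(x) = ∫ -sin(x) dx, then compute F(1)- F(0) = -1 + cos(1)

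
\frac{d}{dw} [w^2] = 2*w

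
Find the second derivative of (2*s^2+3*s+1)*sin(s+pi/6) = -2*s^2*sin(s + pi/6) - 3*s*sin(s + pi/6) + 8*s*cos(s + pi/6) + 3*sin(s + pi/6) + 6*cos(s + pi/6)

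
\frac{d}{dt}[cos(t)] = -sin(t)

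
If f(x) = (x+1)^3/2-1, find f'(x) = 3*x^2/2 + 3*x + 3/2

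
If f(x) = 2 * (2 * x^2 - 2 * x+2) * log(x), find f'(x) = (8*x^2*log(x) + 4*x^2 - 4*x*log(x) - 4*x + 4)/x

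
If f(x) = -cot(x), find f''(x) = -2*cos(x)/sin(x)^3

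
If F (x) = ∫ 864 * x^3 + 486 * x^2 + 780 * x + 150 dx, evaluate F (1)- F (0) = 918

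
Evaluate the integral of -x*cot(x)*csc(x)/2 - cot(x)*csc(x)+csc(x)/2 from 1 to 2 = -3*csc(1)/2 + 2*csc(2)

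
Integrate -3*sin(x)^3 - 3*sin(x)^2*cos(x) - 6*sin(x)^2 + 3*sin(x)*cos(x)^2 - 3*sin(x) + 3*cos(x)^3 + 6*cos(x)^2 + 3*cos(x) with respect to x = (sqrt(2)*sin(x + pi/4) + 1)^3 + C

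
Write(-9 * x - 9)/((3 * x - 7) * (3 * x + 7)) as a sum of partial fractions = -6/(7*(3*x + 7)) - 15/(7*(3*x - 7))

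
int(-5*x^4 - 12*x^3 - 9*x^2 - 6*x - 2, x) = -x^5 - 3*x^4 - 3*x^3 - 3*x^2 - 2*x + C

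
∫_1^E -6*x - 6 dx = -3*exp(2) - 6*E + 9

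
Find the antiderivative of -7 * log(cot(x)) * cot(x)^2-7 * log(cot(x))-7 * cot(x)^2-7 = 7*log(cot(x))*cot(x) + C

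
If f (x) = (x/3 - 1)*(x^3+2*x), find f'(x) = 4*x^3/3 - 3*x^2 + 4*x/3 - 2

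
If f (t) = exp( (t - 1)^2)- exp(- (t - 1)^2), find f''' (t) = (8*t^3*exp(2*t^2 - 4*t + 2) + 8*t^3 - 24*t^2*exp(2*t^2 - 4*t + 2) - 24*t^2 + 36*t*exp(2*t^2 - 4*t + 2) + 12*t - 20*exp(2*t^2 - 4*t + 2) + 4)*exp(-t^2 + 2*t - 1)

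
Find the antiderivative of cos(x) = sin(x) + C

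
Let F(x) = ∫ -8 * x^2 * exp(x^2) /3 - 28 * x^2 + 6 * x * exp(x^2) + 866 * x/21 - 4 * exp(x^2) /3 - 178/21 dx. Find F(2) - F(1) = -251/21 - 5*E/3 + exp(4)/3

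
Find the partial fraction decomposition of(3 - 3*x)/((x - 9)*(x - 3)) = 1/(x - 3) - 4/(x - 9)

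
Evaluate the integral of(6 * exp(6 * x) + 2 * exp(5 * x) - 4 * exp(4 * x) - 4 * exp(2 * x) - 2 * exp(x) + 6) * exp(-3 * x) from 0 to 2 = -2*exp(-2) + 2*exp(2) + (-exp(-2) + exp(2))^2 + 2*(-exp(-2) + exp(2))^3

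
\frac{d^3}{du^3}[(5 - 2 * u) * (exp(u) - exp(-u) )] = (-2*u*exp(2*u) - 2*u - exp(2*u) + 11)*exp(-u)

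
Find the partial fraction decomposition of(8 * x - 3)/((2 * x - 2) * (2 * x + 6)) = 27/(16*(x + 3)) + 5/(16*(x - 1))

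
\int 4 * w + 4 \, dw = 2*w^2 + 4*w + C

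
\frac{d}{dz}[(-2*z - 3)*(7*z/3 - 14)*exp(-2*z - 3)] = (28*z^2 - 154*z - 189)*exp(-2*z - 3)/3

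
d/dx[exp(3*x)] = 3*exp(3*x)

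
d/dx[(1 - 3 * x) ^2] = 18*x - 6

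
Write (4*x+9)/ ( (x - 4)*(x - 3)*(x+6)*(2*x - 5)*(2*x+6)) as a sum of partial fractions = 152/(561*(2*x - 5)) - 1/(612*(x + 6)) + 1/(924*(x + 3)) - 7/(36*(x - 3)) + 5/(84*(x - 4))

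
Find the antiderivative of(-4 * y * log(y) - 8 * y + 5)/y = -(4*y - 5)*(log(y) + 1) + C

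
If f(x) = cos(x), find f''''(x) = cos(x)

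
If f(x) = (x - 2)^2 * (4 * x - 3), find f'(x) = 12*x^2 - 38*x + 28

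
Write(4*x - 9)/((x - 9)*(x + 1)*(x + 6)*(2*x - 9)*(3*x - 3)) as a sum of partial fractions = -16/(4851*(2*x - 9)) - 11/(11025*(x + 6)) + 13/(3300*(x + 1)) - 5/(2352*(x - 1)) + 1/(1200*(x - 9))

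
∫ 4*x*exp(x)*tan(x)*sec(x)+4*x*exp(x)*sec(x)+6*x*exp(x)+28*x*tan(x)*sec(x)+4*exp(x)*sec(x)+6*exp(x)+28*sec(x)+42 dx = 2*x*(exp(x) + 7)*(2*sec(x) + 3) + C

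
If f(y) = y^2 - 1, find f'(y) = 2*y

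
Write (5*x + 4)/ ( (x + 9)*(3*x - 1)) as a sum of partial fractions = 17/(28*(3*x - 1)) + 41/(28*(x + 9))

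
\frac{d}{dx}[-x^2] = -2*x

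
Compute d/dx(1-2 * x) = -2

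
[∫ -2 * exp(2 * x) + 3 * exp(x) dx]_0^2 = -(-1 + exp(2))^2 - 1 + exp(2)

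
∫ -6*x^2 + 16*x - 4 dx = -2*x^3 + 8*x^2 - 4*x + C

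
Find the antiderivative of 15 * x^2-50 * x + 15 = 5*x^3 - 25*x^2 + 15*x + C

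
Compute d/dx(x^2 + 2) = 2*x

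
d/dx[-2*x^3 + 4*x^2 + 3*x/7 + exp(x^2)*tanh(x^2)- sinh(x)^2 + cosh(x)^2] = -6*x^2 + 2*x*exp(x^2)*tanh(x^2) + 2*x*exp(x^2)/cosh(x^2)^2 + 8*x + 3/7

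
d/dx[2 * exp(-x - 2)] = -2*exp(-x - 2)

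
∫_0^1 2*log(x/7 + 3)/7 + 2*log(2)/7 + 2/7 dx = -6*log(6) - atan(31/4) - atan(4/31) + atan(1/3) + atan(3) + 44*log(44/7)/7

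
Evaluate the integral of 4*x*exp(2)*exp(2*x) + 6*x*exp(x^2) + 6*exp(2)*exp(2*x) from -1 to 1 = 4*exp(4)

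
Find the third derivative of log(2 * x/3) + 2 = 2/x^3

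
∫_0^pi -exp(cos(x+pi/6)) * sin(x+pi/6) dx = -exp(sqrt(3)/2) + exp(-sqrt(3)/2)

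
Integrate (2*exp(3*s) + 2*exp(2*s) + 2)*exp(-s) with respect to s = 2*(exp(s) + 2)*sinh(s) + C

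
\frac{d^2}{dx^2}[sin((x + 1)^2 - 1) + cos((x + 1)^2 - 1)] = -4*sqrt(2)*x^2*sin(x^2 + 2*x + pi/4) - 8*sqrt(2)*x*sin(x^2 + 2*x + pi/4) - 6*sin(x*(x + 2)) - 2*cos(x*(x + 2))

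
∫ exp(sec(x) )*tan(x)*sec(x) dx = exp(sec(x)) + C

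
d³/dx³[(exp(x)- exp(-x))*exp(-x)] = 8*exp(-2*x)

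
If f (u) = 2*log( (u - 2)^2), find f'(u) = 4/(u - 2)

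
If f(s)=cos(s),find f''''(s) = cos(s)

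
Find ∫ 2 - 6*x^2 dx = -2*x^3 + 2*x + C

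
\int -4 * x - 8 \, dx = -2*x^2 - 8*x + C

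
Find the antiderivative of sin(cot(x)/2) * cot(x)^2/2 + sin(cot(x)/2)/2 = cos(cot(x)/2) + C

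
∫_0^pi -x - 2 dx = -16 + (4 - pi)*(pi/2 + 4)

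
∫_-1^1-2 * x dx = 0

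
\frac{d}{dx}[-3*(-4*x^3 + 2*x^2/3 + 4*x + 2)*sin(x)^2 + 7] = 12*x^3*sin(2*x) - 2*x^2*sin(2*x) - 18*x^2*cos(2*x) + 18*x^2 - 12*x*sin(2*x) + 2*x*cos(2*x) - 2*x + 6*sqrt(2)*cos(2*x + pi/4) - 6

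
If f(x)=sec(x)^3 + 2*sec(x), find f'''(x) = (-2 - 15/cos(x)^2 + 60/cos(x)^4)*sin(x)/cos(x)^2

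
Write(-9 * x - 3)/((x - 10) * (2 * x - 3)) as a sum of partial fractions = 33/(17*(2*x - 3)) - 93/(17*(x - 10))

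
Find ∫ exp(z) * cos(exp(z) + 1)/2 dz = sin(exp(z) + 1)/2 + C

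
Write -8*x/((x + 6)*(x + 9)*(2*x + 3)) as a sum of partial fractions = 16/(45*(2*x + 3)) + 8/(5*(x + 9)) - 16/(9*(x + 6))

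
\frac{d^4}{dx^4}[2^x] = 2^x*log(2)^4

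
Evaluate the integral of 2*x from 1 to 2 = 3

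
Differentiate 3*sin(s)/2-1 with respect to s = 3*cos(s)/2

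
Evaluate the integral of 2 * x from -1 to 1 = 0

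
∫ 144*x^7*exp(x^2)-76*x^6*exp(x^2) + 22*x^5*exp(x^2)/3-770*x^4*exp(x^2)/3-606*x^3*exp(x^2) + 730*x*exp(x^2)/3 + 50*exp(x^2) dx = -x*(3*x + 2)*(-4*x^2 + 5*x + 5)*(18*x^2 + x - 15)*exp(x^2)/3 + C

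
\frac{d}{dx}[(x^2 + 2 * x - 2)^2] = 4*x^3 + 12*x^2 - 8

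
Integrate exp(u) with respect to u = exp(u) + C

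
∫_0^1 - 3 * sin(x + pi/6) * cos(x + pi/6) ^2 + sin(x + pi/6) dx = -cos(pi/6 + 1) + cos(pi/6 + 1)^3 + sqrt(3)/8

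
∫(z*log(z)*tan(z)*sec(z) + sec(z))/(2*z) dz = log(z)*sec(z)/2 + C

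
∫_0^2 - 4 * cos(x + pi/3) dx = -4*sin(pi/3 + 2) + 2*sqrt(3)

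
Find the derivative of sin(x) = cos(x)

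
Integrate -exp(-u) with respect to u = exp(-u) + C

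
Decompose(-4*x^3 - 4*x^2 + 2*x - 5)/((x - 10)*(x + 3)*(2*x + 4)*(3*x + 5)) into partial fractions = 5/(56*(3*x + 5)) - 61/(104*(x + 3)) + 7/(24*(x + 2)) - 877/(2184*(x - 10))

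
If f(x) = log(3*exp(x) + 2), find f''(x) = 6*exp(x)/(9*exp(2*x) + 12*exp(x) + 4)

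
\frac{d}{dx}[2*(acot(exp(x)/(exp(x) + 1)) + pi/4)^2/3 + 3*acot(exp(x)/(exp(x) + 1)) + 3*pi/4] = (-4*exp(x)*acot(exp(x)/(exp(x) + 1)) - 9*exp(x) - pi*exp(x))/(6*exp(2*x) + 6*exp(x) + 3)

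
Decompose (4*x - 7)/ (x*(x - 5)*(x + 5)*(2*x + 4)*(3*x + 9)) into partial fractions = -3/(200*(x + 5)) + 19/(288*(x + 3)) - 5/(84*(x + 2)) + 13/(16800*(x - 5)) + 7/(900*x)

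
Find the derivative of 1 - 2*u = -2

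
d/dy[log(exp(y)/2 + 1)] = exp(y)/(exp(y) + 2)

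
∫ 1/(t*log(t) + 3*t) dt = log(log(t) + 3) + C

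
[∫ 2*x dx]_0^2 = 4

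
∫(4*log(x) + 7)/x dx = (2*log(x) + 7)*log(x) + C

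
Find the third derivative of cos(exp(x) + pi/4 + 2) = (exp(2*x)*sin(exp(x) + pi/4 + 2) - 3*exp(x)*cos(exp(x) + pi/4 + 2) - sin(exp(x) + pi/4 + 2))*exp(x)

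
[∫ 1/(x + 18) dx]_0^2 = -log(6) + log(20/3)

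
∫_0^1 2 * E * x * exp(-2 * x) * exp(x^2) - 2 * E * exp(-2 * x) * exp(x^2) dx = 1 - E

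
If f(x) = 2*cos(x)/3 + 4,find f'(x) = -2*sin(x)/3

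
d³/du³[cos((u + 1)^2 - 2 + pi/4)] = 8*u^3*sin(u^2 + 2*u - 1 + pi/4) + 24*u^2*sin(u^2 + 2*u - 1 + pi/4) + 24*u*sin(u^2 + 2*u - 1 + pi/4) - 12*u*cos(u^2 + 2*u - 1 + pi/4) + 8*sin(u^2 + 2*u - 1 + pi/4) - 12*cos(u^2 + 2*u - 1 + pi/4)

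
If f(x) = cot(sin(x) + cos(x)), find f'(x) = -sqrt(2)*cos(x + pi/4)/sin(sqrt(2)*sin(x + pi/4))^2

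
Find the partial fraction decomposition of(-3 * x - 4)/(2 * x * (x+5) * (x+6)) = 7/(6*(x + 6)) - 11/(10*(x + 5)) - 1/(15*x)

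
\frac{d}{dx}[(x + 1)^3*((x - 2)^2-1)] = 5*x^4 - 4*x^3 - 18*x^2 - 4*x + 5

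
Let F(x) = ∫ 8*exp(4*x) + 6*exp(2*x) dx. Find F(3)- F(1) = -2*exp(4) - 3*exp(2) + 3*exp(6) + 2*exp(12)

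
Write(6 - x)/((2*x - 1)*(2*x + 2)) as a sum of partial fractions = 11/(6*(2*x - 1)) - 7/(6*(x + 1))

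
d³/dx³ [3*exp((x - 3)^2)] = 24*x^3*exp(x^2 - 6*x + 9) - 216*x^2*exp(x^2 - 6*x + 9) + 684*x*exp(x^2 - 6*x + 9) - 756*exp(x^2 - 6*x + 9)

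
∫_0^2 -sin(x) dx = -1 + cos(2)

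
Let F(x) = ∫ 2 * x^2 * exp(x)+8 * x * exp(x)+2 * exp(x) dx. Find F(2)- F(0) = 2 + 14*exp(2)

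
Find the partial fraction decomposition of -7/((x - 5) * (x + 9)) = 1/(2*(x + 9)) - 1/(2*(x - 5))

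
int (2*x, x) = x^2 + C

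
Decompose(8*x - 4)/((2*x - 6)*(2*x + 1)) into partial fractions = 8/(7*(2*x + 1)) + 10/(7*(x - 3))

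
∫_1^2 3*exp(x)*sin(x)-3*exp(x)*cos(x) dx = 3*E*(cos(1) - E*cos(2))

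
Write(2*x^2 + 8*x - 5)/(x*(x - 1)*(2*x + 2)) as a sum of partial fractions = -11/(4*(x + 1)) + 5/(4*(x - 1)) + 5/(2*x)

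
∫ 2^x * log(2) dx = 2^x + C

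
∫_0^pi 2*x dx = pi^2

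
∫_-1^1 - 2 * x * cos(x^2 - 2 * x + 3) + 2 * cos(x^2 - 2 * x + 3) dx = -sin(2) + sin(6)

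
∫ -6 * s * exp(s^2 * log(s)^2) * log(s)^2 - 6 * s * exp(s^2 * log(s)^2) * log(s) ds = -3*exp(s^2*log(s)^2) + C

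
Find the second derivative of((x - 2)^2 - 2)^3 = 30*x^4 - 240*x^3 + 648*x^2 - 672*x + 216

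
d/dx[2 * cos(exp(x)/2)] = -exp(x)*sin(exp(x)/2)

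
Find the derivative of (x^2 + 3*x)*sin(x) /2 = x^2*cos(x)/2 + x*sin(x) + 3*x*cos(x)/2 + 3*sin(x)/2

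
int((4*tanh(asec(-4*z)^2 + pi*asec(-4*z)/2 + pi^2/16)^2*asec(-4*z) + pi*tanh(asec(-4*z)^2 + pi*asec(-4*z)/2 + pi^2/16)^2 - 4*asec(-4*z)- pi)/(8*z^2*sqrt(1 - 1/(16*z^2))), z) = tanh((4*asec(-4*z) + pi)^2/16) + C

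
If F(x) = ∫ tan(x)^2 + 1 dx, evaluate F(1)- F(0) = tan(1)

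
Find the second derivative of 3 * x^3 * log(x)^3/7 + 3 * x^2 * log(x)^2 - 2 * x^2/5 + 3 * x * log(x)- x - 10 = (90*x^2*log(x)^3 + 225*x^2*log(x)^2 + 90*x^2*log(x) + 210*x*log(x)^2 + 630*x*log(x) + 182*x + 105)/(35*x)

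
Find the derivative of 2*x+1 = 2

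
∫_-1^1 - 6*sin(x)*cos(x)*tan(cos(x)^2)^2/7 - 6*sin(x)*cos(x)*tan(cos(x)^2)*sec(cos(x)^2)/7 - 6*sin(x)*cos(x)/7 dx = 0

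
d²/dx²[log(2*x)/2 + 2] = -1/(2*x^2)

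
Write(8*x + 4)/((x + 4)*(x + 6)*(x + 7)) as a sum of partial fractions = -52/(3*(x + 7)) + 22/(x + 6) - 14/(3*(x + 4))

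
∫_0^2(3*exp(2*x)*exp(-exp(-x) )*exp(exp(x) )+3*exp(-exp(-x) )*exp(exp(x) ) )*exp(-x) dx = -3 + 3*exp(-exp(-2) + exp(2))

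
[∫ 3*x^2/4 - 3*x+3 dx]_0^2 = 2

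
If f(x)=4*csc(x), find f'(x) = -4*cot(x)*csc(x)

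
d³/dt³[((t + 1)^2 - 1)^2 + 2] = 24*t + 24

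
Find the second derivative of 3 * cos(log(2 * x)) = -3*sqrt(2)*cos(log(x) + log(2) + pi/4)/x^2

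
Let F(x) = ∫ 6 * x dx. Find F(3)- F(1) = 24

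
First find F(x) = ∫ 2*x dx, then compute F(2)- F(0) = 4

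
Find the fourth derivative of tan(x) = 24*tan(x)^5 + 40*tan(x)^3 + 16*tan(x)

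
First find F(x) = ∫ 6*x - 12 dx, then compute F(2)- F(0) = -12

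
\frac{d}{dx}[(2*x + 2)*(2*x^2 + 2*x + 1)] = 12*x^2 + 16*x + 6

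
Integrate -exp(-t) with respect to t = exp(-t) + C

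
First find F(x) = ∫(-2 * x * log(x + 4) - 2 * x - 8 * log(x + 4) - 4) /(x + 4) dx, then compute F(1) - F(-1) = -6*log(5) + 2*log(3)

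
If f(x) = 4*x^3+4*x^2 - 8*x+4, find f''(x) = 24*x + 8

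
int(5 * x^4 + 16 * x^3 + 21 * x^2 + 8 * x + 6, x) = x^5 + 4*x^4 + 7*x^3 + 4*x^2 + 6*x + C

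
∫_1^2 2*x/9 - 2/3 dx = -1/3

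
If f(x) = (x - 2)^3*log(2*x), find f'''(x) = (6*x^3*log(x) + 6*x^3*log(2) + 11*x^3 - 12*x^2 - 12*x - 16)/x^3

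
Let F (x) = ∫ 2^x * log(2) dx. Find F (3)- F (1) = 6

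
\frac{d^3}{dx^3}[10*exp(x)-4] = 10*exp(x)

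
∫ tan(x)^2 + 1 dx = tan(x) + C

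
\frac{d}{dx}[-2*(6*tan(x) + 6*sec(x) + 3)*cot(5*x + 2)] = -12*tan(x)^2*cot(5*x + 2) + 60*tan(x)*cot(5*x + 2)^2 - 12*tan(x)*cot(5*x + 2)*sec(x) + 60*tan(x) + 60*cot(5*x + 2)^2*sec(x) + 30*cot(5*x + 2)^2 - 12*cot(5*x + 2) + 60*sec(x) + 30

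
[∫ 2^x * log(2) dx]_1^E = -2 + 2^E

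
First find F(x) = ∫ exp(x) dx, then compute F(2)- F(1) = -E + exp(2)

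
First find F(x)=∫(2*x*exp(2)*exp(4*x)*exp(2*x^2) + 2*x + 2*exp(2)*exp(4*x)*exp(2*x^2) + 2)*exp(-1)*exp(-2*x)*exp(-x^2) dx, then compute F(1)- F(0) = -E - exp(-4) + exp(-1) + exp(4)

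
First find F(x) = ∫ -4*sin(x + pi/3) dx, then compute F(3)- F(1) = 4*cos(pi/3 + 3) - 4*cos(1 + pi/3)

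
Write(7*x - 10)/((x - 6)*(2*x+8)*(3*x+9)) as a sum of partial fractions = -19/(30*(x + 4)) + 31/(54*(x + 3)) + 8/(135*(x - 6))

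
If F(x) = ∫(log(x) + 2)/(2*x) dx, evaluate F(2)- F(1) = -1 + (log(2)/2 + 1)^2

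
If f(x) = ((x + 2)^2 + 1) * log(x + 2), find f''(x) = (2*x^2*log(x + 2) + 3*x^2 + 8*x*log(x + 2) + 12*x + 8*log(x + 2) + 11)/(x^2 + 4*x + 4)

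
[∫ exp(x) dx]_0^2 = -1 + exp(2)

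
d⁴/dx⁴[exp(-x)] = exp(-x)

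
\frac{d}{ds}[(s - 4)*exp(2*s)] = 2*s*exp(2*s) - 7*exp(2*s)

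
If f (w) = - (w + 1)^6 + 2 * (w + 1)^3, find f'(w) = -6*w^5 - 30*w^4 - 60*w^3 - 54*w^2 - 18*w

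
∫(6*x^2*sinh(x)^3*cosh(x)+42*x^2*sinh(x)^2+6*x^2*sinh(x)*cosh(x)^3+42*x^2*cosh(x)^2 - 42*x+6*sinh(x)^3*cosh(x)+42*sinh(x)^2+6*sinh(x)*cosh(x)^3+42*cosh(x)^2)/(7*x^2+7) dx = -3*log(x^2 + 1) + 3*sinh(2*x) + 3*cosh(4*x)/56 + C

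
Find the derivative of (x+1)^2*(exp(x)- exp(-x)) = (x^2*exp(2*x) + x^2 + 4*x*exp(2*x) + 3*exp(2*x) - 1)*exp(-x)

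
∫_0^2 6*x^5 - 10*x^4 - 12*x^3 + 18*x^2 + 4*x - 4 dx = 0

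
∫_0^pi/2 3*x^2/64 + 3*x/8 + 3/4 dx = -1 + (pi/8 + 1)^3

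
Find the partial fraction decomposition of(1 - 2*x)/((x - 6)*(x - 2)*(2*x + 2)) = 1/(14*(x + 1)) + 1/(8*(x - 2)) - 11/(56*(x - 6))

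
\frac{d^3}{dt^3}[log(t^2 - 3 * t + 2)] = (4*t^3 - 18*t^2 + 30*t - 18)/(t^6 - 9*t^5 + 33*t^4 - 63*t^3 + 66*t^2 - 36*t + 8)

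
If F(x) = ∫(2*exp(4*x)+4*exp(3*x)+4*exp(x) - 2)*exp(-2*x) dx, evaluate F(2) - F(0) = -4 + (-exp(-2) + 2 + exp(2))^2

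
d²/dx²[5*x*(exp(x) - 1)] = 5*x*exp(x) + 10*exp(x)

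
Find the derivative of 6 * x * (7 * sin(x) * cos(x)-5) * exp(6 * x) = 3*(42*x*sin(2*x) + 14*x*cos(2*x) - 60*x + 7*sin(2*x) - 10)*exp(6*x)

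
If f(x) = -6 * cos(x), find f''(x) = 6*cos(x)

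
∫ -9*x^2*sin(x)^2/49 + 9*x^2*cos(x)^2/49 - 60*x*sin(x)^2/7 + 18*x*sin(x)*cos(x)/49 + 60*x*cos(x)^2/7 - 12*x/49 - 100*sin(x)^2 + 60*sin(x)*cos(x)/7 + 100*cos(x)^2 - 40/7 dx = (3*sin(2*x) - 4)*(3*x/7 + (3*x + 49)^2/294 + 17/2) + C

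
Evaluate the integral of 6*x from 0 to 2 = 12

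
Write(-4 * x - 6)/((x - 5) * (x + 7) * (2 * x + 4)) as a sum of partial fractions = 11/(60*(x + 7)) - 1/(35*(x + 2)) - 13/(84*(x - 5))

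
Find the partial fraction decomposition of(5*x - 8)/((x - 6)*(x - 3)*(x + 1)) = -13/(28*(x + 1)) - 7/(12*(x - 3)) + 22/(21*(x - 6))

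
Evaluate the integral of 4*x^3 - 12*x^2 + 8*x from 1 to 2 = -1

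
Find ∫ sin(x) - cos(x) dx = -sin(x) - cos(x) + C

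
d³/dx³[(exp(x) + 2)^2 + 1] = 8*exp(2*x) + 4*exp(x)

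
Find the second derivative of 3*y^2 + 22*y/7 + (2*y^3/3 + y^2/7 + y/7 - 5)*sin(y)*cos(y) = -4*y^3*sin(2*y)/3 - 2*y^2*sin(2*y)/7 + 4*y^2*cos(2*y) + 12*y*sin(2*y)/7 + 4*y*cos(2*y)/7 + 71*sin(2*y)/7 + 2*cos(2*y)/7 + 6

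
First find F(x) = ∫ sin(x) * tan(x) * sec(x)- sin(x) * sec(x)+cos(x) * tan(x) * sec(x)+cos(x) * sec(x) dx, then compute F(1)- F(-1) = 2*tan(1)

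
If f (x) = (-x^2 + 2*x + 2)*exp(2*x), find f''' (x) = -8*x^2*exp(2*x) - 8*x*exp(2*x) + 28*exp(2*x)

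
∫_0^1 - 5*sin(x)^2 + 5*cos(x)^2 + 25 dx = 5*sin(2)/2 + 25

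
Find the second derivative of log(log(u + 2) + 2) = (-log(u + 2) - 3)/(u^2*log(u + 2)^2 + 4*u^2*log(u + 2) + 4*u^2 + 4*u*log(u + 2)^2 + 16*u*log(u + 2) + 16*u + 4*log(u + 2)^2 + 16*log(u + 2) + 16)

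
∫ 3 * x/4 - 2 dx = 3*x^2/8 - 2*x + C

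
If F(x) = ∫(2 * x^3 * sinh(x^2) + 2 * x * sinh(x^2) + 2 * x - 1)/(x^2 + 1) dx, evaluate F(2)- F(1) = -cosh(1) - pi/4 - log(2) + acot(2) + 1 + log(5) + 8*sinh(1)^2 + 8*sinh(1)^4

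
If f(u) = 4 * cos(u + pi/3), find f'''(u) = 4*sin(u + pi/3)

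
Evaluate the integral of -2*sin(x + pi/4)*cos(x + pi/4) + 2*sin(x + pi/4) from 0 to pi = 2*sqrt(2)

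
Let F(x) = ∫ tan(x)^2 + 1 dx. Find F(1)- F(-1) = 2*tan(1)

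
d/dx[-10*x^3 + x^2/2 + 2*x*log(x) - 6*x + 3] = -30*x^2 + x + 2*log(x) - 4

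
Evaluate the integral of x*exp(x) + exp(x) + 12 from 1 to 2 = -E + 12 + 2*exp(2)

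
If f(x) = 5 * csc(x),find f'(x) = -5*cot(x)*csc(x)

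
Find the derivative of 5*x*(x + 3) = 10*x + 15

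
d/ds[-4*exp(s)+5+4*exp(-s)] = (-4*exp(2*s) - 4)*exp(-s)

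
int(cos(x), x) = sin(x) + C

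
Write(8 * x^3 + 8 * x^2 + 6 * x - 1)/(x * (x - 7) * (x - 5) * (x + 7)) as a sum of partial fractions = 2395/(1176*(x + 7)) - 1229/(120*(x - 5)) + 3177/(196*(x - 7)) - 1/(245*x)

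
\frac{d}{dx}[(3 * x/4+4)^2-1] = 9*x/8 + 6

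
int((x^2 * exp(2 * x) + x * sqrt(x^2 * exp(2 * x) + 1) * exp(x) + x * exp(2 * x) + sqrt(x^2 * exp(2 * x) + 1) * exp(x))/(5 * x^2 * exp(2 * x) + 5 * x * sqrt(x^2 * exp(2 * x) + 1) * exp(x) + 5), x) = log(x*exp(x) + sqrt(x^2*exp(2*x) + 1))/5 + C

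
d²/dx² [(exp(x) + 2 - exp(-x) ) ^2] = (4*exp(4*x) + 4*exp(3*x) - 4*exp(x) + 4)*exp(-2*x)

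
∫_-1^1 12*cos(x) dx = 24*sin(1)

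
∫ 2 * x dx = x^2 + C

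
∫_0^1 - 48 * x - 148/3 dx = -220/3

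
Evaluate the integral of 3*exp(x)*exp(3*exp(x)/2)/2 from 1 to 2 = -exp(3*E/2) + exp(3*exp(2)/2)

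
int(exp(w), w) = exp(w) + C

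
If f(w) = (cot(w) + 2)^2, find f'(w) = -2*(2 + cos(w)/sin(w))/sin(w)^2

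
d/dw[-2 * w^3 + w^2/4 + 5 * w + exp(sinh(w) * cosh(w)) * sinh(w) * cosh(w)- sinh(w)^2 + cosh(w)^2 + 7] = -6*w^2 + w/2 + exp(sinh(2*w)/2)*sinh(4*w)/4 + exp(sinh(2*w)/2)*cosh(2*w) + 5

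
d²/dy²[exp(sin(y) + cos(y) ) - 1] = (-sin(2*y) - sqrt(2)*sin(y + pi/4) + 1)*exp(sin(y))*exp(cos(y))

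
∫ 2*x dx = x^2 + C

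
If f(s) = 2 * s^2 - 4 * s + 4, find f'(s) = 4*s - 4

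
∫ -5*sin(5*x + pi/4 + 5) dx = cos(5*x + pi/4 + 5) + C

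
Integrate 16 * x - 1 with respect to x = 8*x^2 - x + C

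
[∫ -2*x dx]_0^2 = -4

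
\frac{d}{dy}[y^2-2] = 2*y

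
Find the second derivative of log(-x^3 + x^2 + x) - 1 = (-3*x^4 + 4*x^3 - 2*x^2 - 2*x - 1)/(x^6 - 2*x^5 - x^4 + 2*x^3 + x^2)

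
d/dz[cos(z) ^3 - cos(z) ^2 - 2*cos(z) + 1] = (3*sin(z)^2 + 2*cos(z) - 1)*sin(z)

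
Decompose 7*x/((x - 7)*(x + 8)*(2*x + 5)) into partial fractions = 70/(209*(2*x + 5)) - 56/(165*(x + 8)) + 49/(285*(x - 7))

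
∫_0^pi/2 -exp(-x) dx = -1 + exp(-pi/2)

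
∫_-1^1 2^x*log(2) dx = 3/2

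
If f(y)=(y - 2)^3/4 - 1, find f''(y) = 3*y/2 - 3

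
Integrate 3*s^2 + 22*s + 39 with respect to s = s^3 + 11*s^2 + 39*s + C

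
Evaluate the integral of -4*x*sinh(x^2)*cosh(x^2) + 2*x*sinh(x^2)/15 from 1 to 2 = -cosh(4)^2 - cosh(1)/15 + cosh(4)/15 + cosh(1)^2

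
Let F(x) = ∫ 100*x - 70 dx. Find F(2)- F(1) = 80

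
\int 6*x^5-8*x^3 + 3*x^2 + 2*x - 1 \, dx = x^6 - 2*x^4 + x^3 + x^2 - x + C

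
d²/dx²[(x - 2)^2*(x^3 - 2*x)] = 20*x^3 - 48*x^2 + 12*x + 16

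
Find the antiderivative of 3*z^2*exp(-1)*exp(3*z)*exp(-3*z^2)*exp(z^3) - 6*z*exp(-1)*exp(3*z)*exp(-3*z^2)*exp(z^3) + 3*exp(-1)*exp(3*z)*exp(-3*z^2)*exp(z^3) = exp((z - 1)^3) + C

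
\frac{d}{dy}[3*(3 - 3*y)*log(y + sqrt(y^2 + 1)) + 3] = (-9*y^2*log(y + sqrt(y^2 + 1)) - 9*y^2 - 9*y*sqrt(y^2 + 1)*log(y + sqrt(y^2 + 1)) - 9*y*sqrt(y^2 + 1) + 9*y + 9*sqrt(y^2 + 1) - 9*log(y + sqrt(y^2 + 1)))/(y^2 + y*sqrt(y^2 + 1) + 1)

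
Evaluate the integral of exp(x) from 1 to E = -E + exp(E)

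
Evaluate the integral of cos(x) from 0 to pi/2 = 1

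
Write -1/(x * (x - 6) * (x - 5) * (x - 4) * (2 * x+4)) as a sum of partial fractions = -1/(1344*(x + 2)) - 1/(96*(x - 4)) + 1/(70*(x - 5)) - 1/(192*(x - 6)) + 1/(480*x)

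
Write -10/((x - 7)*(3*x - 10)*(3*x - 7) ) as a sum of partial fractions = -5/(7*(3*x - 7)) + 10/(11*(3*x - 10)) - 5/(77*(x - 7))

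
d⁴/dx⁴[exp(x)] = exp(x)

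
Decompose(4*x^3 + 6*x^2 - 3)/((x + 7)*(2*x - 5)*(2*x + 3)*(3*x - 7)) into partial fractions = -2173/(644*(3*x - 7)) - 3/(506*(2*x + 3)) + 97/(38*(2*x - 5)) + 1081/(5852*(x + 7))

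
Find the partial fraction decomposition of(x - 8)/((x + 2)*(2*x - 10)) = 5/(7*(x + 2)) - 3/(14*(x - 5))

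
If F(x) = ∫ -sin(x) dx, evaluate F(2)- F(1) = -cos(1) + cos(2)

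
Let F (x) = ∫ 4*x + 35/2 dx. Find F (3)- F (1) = 51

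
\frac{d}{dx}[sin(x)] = cos(x)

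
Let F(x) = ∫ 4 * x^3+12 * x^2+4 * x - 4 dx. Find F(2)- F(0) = 48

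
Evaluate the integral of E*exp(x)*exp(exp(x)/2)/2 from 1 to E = -exp(1 + E/2) + exp(1 + exp(E)/2)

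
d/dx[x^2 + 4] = 2*x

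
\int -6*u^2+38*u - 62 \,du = -2*u^3 + 19*u^2 - 62*u + C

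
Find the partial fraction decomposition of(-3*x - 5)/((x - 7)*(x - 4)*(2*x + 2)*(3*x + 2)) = -81/(644*(3*x + 2)) + 1/(40*(x + 1)) + 17/(420*(x - 4)) - 13/(552*(x - 7))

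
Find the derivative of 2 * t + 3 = 2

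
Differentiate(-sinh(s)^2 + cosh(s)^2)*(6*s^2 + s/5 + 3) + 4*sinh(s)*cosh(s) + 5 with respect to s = 12*s + 4*cosh(2*s) + 1/5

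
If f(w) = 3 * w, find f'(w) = 3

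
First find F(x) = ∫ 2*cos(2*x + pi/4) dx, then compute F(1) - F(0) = -sqrt(2)/2 + sin(pi/4 + 2)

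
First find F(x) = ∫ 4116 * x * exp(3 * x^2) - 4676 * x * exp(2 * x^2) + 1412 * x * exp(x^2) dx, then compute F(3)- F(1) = -2*(-4 + 7*E)^3 - 42*E - (-4 + 7*E)^2/7 + 42*exp(9) + (-4 + 7*exp(9))^2/7 + 2*(-4 + 7*exp(9))^3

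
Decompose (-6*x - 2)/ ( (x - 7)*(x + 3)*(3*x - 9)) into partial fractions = 4/(45*(x + 3)) + 5/(18*(x - 3)) - 11/(30*(x - 7))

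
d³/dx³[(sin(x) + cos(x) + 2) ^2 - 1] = -8*cos(2*x) - 4*sqrt(2)*cos(x + pi/4)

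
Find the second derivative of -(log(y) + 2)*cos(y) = (y^2*log(y)*cos(y) + 2*y^2*cos(y) + 2*y*sin(y) + cos(y))/y^2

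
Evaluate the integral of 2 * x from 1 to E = -1 + exp(2)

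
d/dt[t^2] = 2*t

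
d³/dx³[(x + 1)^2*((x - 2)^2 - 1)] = 24*x - 12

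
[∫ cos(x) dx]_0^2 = sin(2)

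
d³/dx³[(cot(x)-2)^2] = -24*cot(x)^5 + 24*cot(x)^4 - 40*cot(x)^3 + 32*cot(x)^2 - 16*cot(x) + 8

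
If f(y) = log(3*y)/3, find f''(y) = -1/(3*y^2)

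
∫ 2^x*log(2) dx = 2^x + C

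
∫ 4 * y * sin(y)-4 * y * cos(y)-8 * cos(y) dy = -4*sqrt(2)*(y + 1)*sin(y + pi/4) + C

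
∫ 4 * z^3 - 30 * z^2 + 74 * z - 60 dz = z^4 - 10*z^3 + 37*z^2 - 60*z + C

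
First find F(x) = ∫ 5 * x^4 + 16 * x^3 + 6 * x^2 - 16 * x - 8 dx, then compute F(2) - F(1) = 73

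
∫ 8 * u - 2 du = 4*u^2 - 2*u + C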